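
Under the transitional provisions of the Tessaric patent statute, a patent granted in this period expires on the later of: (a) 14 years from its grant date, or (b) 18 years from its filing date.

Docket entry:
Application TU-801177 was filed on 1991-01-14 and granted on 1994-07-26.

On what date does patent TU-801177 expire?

2009-01-14

(a) grant + 14 years → 26 July 2008.
(b) filing + 18 years → 14 January 2009.
Later of the two: 14 January 2009.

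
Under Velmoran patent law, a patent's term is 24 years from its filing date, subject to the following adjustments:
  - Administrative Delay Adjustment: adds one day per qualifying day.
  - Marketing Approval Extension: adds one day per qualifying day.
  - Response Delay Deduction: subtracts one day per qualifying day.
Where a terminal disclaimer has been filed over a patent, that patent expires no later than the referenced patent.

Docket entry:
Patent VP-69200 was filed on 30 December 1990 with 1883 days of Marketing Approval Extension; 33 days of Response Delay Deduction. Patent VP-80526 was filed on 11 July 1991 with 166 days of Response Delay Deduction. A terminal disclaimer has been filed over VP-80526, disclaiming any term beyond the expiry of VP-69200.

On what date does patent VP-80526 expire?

2015-01-26

Natural term of VP-80526:
  Base: filing + 24 years → 11 July 2015.
  Response Delay Deduction: −166 days → 26 January 2015.
Expiry of referenced patent VP-69200:
  Base: filing + 24 years → 30 December 2014.
  Marketing Approval Extension: +1883 days → 25 February 2020.
  Response Delay Deduction: −33 days → 23 January 2020.
Terminal disclaimer: VP-80526 expires on the earlier of 26 January 2015 and 23 January 2020.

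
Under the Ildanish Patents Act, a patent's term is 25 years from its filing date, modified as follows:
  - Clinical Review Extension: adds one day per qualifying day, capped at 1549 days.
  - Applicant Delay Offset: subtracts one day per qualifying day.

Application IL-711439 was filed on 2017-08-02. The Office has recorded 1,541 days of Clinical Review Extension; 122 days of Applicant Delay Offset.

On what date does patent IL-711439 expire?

June 21, 2046

Base term: filing date + 25 years → 2 August 2042.
Clinical Review Extension: 1541 days (within the 1549-day cap) → +1541 days → 21 October 2046.
Applicant Delay Offset: −122 days → 21 June 2046.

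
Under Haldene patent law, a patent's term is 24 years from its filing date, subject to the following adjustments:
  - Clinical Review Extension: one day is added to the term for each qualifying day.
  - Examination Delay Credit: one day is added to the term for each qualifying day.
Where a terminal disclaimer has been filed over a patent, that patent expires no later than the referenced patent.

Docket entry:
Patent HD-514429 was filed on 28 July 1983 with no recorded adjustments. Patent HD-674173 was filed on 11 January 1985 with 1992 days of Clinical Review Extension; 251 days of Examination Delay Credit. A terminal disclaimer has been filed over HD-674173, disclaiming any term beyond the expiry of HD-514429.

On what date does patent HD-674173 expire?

Natural term of HD-674173:
  Base: filing + 24 years → 11 January 2009.
  Clinical Review Extension: +1992 days → 26 June 2014.
  Examination Delay Credit: +251 days → 4 March 2015.
Expiry of referenced patent HD-514429:
  Base: filing + 24 years → 28 July 2007.
Terminal disclaimer: HD-674173 expires on the earlier of 4 March 2015 and 28 July 2007.

2007-07-28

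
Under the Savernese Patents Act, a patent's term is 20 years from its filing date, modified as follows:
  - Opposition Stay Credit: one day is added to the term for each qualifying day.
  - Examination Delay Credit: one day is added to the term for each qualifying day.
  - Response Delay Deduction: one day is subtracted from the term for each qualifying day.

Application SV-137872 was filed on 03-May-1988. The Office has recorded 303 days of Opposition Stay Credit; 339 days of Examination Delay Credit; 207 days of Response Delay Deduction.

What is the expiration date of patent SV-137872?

Base term: filing date + 20 years → 3 May 2008.
Opposition Stay Credit: +303 days → 2 March 2009.
Examination Delay Credit: +339 days → 4 February 2010.
Response Delay Deduction: −207 days → 12 July 2009.

2009-07-12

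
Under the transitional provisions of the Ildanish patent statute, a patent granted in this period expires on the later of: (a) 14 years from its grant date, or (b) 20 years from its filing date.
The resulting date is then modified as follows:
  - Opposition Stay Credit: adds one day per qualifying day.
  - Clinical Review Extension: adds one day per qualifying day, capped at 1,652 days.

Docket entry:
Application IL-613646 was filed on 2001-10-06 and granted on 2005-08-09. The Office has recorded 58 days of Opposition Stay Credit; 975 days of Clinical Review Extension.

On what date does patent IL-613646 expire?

2024-08-04

(a) grant + 14 years → 9 August 2019.
(b) filing + 20 years → 6 October 2021.
Later of the two: 6 October 2021.
Opposition Stay Credit: +58 days → 3 December 2021.
Clinical Review Extension: 975 days (within the 1652-day cap) → +975 days → 4 August 2024.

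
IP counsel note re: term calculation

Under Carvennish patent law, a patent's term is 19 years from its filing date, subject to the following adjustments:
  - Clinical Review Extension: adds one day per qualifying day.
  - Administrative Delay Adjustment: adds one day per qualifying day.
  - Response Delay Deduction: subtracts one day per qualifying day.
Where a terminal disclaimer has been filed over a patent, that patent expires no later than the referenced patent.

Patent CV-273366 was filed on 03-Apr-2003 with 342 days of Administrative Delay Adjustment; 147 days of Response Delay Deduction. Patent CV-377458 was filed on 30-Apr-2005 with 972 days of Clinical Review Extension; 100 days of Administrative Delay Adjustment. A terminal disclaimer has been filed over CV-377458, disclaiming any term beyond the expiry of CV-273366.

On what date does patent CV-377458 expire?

Natural term of CV-377458:
  Base: filing + 19 years → 30 April 2024.
  Clinical Review Extension: +972 days → 28 December 2026.
  Administrative Delay Adjustment: +100 days → 7 April 2027.
Expiry of referenced patent CV-273366:
  Base: filing + 19 years → 3 April 2022.
  Administrative Delay Adjustment: +342 days → 11 March 2023.
  Response Delay Deduction: −147 days → 15 October 2022.
Terminal disclaimer: CV-377458 expires on the earlier of 7 April 2027 and 15 October 2022.

October 15, 2022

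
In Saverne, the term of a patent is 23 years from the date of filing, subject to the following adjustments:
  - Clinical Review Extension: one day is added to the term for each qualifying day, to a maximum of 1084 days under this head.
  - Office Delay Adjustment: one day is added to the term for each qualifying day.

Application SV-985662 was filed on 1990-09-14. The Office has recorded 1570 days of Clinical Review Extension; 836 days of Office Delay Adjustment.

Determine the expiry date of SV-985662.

Base term: filing date + 23 years → 14 September 2013.
Clinical Review Extension: 1570 days claimed exceeds the 1084-day cap, so +1084 days → 2 September 2016.
Office Delay Adjustment: +836 days → 17 December 2018.

December 17, 2018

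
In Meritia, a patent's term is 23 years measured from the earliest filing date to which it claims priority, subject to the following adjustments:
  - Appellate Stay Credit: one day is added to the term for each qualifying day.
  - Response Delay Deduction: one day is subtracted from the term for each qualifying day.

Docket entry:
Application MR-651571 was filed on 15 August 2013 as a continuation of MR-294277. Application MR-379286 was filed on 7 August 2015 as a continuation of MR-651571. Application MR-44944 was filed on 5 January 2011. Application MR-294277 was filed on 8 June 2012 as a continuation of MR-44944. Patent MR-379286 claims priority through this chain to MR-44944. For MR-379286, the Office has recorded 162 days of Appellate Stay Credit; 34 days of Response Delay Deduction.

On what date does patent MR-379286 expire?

Earliest priority filing: 5 January 2011.
Base term: 5 January 2011 + 23 years → 5 January 2034.
Appellate Stay Credit: +162 days → 16 June 2034.
Response Delay Deduction: −34 days → 13 May 2034.

May 13, 2034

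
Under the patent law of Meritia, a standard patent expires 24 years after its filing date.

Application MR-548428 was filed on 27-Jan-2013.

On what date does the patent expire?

2037-01-27

Filing date + 24 years → 27 January 2037.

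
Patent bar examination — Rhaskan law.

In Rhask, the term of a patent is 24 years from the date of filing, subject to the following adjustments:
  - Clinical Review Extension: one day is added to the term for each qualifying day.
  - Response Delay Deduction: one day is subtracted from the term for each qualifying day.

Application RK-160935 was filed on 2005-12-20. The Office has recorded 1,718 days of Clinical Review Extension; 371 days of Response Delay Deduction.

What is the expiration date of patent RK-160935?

Base term: filing date + 24 years → 20 December 2029.
Clinical Review Extension: +1718 days → 3 September 2034.
Response Delay Deduction: −371 days → 28 August 2033.

August 28, 2033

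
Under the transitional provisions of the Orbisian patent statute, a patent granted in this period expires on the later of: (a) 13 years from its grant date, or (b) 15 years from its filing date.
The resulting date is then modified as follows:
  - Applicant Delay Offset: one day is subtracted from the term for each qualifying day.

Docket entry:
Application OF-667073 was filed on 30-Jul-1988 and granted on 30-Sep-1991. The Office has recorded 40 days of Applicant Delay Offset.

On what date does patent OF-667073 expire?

2004-08-21

(a) grant + 13 years → 30 September 2004.
(b) filing + 15 years → 30 July 2003.
Later of the two: 30 September 2004.
Applicant Delay Offset: −40 days → 21 August 2004.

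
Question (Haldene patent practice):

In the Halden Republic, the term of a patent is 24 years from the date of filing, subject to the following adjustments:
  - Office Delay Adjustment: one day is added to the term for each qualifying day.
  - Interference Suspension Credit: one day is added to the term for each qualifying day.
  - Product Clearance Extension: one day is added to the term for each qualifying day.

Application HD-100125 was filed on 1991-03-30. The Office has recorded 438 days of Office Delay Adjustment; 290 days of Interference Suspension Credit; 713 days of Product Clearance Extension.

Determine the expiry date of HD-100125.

2019-03-10

Base term: filing date + 24 years → 30 March 2015.
Office Delay Adjustment: +438 days → 10 June 2016.
Interference Suspension Credit: +290 days → 27 March 2017.
Product Clearance Extension: +713 days → 10 March 2019.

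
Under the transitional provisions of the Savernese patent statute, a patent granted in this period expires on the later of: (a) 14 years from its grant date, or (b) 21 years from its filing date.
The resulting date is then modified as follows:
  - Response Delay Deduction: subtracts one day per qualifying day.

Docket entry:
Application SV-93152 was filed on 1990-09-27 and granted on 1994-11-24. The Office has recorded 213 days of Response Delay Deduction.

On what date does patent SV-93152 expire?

2011-02-26

(a) grant + 14 years → 24 November 2008.
(b) filing + 21 years → 27 September 2011.
Later of the two: 27 September 2011.
Response Delay Deduction: −213 days → 26 February 2011.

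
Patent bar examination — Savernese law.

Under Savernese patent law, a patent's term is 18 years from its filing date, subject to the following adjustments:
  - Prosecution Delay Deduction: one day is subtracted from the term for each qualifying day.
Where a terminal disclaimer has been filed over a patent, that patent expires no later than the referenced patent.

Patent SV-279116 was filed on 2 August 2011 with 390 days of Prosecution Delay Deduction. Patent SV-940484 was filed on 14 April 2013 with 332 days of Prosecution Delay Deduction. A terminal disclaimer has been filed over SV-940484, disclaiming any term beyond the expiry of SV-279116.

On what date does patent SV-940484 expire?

2028-07-08

Natural term of SV-940484:
  Base: filing + 18 years → 14 April 2031.
  Prosecution Delay Deduction: −332 days → 17 May 2030.
Expiry of referenced patent SV-279116:
  Base: filing + 18 years → 2 August 2029.
  Prosecution Delay Deduction: −390 days → 8 July 2028.
Terminal disclaimer: SV-940484 expires on the earlier of 17 May 2030 and 8 July 2028.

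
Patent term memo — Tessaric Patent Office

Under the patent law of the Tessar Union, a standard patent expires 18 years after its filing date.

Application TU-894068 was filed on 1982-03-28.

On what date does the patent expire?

March 28, 2000

Filing date + 18 years → 28 March 2000.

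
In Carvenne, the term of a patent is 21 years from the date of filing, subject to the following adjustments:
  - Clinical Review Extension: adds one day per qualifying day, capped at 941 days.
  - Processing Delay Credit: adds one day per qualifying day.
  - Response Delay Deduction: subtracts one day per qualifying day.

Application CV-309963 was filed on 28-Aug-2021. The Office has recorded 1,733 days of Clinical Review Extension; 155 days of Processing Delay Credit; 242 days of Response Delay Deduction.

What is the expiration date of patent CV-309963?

Base term: filing date + 21 years → 28 August 2042.
Clinical Review Extension: 1733 days claimed exceeds the 941-day cap, so +941 days → 26 March 2045.
Processing Delay Credit: +155 days → 28 August 2045.
Response Delay Deduction: −242 days → 29 December 2044.

2044-12-29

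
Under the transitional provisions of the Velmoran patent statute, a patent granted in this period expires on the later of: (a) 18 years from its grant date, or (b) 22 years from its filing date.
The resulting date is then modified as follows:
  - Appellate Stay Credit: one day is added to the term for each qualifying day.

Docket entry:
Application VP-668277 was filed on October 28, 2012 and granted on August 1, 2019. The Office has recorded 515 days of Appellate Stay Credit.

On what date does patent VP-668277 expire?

(a) grant + 18 years → 1 August 2037.
(b) filing + 22 years → 28 October 2034.
Later of the two: 1 August 2037.
Appellate Stay Credit: +515 days → 29 December 2038.

2038-12-29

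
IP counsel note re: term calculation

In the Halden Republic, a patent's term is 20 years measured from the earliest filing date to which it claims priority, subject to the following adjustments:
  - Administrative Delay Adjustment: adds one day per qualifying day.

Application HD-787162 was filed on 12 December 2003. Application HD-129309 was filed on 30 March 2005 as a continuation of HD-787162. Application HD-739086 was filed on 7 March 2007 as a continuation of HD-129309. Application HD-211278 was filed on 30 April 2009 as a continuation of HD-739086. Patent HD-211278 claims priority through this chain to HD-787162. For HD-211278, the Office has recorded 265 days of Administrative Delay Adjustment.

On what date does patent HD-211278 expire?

September 2, 2024

Earliest priority filing: 12 December 2003.
Base term: 12 December 2003 + 20 years → 12 December 2023.
Administrative Delay Adjustment: +265 days → 2 September 2024.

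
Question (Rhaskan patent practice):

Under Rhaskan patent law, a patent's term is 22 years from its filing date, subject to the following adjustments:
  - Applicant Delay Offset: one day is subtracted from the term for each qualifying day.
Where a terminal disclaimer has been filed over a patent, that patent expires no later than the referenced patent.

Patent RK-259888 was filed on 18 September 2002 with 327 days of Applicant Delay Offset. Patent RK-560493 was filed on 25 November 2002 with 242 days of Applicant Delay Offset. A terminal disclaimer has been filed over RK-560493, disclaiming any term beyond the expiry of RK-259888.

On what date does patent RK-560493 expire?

Natural term of RK-560493:
  Base: filing + 22 years → 25 November 2024.
  Applicant Delay Offset: −242 days → 28 March 2024.
Expiry of referenced patent RK-259888:
  Base: filing + 22 years → 18 September 2024.
  Applicant Delay Offset: −327 days → 27 October 2023.
Terminal disclaimer: RK-560493 expires on the earlier of 28 March 2024 and 27 October 2023.

October 27, 2023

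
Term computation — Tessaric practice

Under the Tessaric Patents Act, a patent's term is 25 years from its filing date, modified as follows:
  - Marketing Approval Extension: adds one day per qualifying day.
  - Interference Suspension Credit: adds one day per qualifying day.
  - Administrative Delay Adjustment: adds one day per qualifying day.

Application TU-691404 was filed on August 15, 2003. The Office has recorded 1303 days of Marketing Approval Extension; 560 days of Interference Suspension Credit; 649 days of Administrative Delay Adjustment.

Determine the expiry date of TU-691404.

July 2, 2035

Base term: filing date + 25 years → 15 August 2028.
Marketing Approval Extension: +1303 days → 10 March 2032.
Interference Suspension Credit: +560 days → 21 September 2033.
Administrative Delay Adjustment: +649 days → 2 July 2035.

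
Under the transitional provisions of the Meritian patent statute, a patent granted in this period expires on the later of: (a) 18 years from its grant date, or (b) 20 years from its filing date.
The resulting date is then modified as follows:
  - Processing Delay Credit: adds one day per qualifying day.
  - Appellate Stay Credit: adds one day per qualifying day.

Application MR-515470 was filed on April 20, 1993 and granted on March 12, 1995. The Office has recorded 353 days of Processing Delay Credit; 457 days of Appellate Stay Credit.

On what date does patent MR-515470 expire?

(a) grant + 18 years → 12 March 2013.
(b) filing + 20 years → 20 April 2013.
Later of the two: 20 April 2013.
Processing Delay Credit: +353 days → 8 April 2014.
Appellate Stay Credit: +457 days → 9 July 2015.

2015-07-09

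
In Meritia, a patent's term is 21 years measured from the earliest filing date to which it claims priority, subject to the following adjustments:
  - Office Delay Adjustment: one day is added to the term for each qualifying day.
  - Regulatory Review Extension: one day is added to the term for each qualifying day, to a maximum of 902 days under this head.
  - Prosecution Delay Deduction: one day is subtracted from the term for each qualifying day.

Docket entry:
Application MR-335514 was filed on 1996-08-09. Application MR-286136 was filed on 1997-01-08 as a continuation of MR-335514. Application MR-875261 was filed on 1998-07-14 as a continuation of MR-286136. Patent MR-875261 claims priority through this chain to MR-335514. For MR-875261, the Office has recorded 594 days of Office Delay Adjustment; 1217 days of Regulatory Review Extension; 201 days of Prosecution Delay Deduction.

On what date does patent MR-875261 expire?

2021-02-24

Earliest priority filing: 9 August 1996.
Base term: 9 August 1996 + 21 years → 9 August 2017.
Office Delay Adjustment: +594 days → 26 March 2019.
Regulatory Review Extension: 1217 days claimed exceeds the 902-day cap, so +902 days → 13 September 2021.
Prosecution Delay Deduction: −201 days → 24 February 2021.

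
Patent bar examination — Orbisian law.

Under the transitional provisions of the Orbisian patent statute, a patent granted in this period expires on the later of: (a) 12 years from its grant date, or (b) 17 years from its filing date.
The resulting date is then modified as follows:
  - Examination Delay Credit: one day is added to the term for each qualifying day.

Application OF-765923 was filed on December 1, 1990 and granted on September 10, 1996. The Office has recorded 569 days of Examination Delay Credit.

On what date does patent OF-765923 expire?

(a) grant + 12 years → 10 September 2008.
(b) filing + 17 years → 1 December 2007.
Later of the two: 10 September 2008.
Examination Delay Credit: +569 days → 2 April 2010.

April 2, 2010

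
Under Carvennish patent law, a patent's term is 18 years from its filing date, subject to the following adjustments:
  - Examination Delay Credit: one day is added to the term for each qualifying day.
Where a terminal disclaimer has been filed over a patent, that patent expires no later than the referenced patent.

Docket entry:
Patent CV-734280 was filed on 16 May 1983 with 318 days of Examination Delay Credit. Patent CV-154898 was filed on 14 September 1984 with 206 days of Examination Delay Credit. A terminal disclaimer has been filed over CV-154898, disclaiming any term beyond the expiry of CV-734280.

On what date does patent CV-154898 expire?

Natural term of CV-154898:
  Base: filing + 18 years → 14 September 2002.
  Examination Delay Credit: +206 days → 8 April 2003.
Expiry of referenced patent CV-734280:
  Base: filing + 18 years → 16 May 2001.
  Examination Delay Credit: +318 days → 30 March 2002.
Terminal disclaimer: CV-154898 expires on the earlier of 8 April 2003 and 30 March 2002.

2002-03-30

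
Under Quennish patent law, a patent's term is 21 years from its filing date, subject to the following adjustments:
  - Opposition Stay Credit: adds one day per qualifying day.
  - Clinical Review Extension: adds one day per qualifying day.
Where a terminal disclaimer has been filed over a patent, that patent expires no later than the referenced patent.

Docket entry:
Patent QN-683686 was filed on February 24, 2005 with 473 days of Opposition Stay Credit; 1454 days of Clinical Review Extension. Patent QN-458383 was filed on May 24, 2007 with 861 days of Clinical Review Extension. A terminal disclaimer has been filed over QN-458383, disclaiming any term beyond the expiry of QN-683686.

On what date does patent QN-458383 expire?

Natural term of QN-458383:
  Base: filing + 21 years → 24 May 2028.
  Clinical Review Extension: +861 days → 2 October 2030.
Expiry of referenced patent QN-683686:
  Base: filing + 21 years → 24 February 2026.
  Opposition Stay Credit: +473 days → 12 June 2027.
  Clinical Review Extension: +1454 days → 5 June 2031.
Terminal disclaimer: QN-458383 expires on the earlier of 2 October 2030 and 5 June 2031.

2030-10-02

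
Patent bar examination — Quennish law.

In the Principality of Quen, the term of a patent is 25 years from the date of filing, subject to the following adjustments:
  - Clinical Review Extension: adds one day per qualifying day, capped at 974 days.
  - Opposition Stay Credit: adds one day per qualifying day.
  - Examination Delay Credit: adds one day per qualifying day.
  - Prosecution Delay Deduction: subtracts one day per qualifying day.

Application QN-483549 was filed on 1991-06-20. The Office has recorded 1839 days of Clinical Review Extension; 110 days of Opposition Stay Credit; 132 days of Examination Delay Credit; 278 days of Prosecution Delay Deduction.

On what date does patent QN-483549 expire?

Base term: filing date + 25 years → 20 June 2016.
Clinical Review Extension: 1839 days claimed exceeds the 974-day cap, so +974 days → 19 February 2019.
Opposition Stay Credit: +110 days → 9 June 2019.
Examination Delay Credit: +132 days → 19 October 2019.
Prosecution Delay Deduction: −278 days → 14 January 2019.

2019-01-14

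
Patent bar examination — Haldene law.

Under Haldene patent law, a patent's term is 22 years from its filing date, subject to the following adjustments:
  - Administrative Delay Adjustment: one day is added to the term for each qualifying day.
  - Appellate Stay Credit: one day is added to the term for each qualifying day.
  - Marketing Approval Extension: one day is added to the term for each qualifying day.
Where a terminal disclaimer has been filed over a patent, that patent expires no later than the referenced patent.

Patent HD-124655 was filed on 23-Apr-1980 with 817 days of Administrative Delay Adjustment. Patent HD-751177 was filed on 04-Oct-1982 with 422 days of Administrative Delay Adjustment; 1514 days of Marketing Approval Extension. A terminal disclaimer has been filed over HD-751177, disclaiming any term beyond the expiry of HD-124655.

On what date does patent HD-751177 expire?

Natural term of HD-751177:
  Base: filing + 22 years → 4 October 2004.
  Administrative Delay Adjustment: +422 days → 30 November 2005.
  Marketing Approval Extension: +1514 days → 22 January 2010.
Expiry of referenced patent HD-124655:
  Base: filing + 22 years → 23 April 2002.
  Administrative Delay Adjustment: +817 days → 18 July 2004.
Terminal disclaimer: HD-751177 expires on the earlier of 22 January 2010 and 18 July 2004.

July 18, 2004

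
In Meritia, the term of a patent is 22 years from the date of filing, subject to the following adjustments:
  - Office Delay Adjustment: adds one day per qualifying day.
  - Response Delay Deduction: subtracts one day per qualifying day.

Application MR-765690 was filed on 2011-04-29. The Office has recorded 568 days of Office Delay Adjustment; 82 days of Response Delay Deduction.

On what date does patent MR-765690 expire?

Base term: filing date + 22 years → 29 April 2033.
Office Delay Adjustment: +568 days → 18 November 2034.
Response Delay Deduction: −82 days → 28 August 2034.

August 28, 2034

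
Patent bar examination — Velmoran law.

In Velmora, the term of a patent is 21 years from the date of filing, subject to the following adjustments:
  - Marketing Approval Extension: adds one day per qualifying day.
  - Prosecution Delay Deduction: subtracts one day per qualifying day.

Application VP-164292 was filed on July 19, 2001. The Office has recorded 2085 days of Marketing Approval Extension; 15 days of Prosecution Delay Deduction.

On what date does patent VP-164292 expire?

March 19, 2028

Base term: filing date + 21 years → 19 July 2022.
Marketing Approval Extension: +2085 days → 3 April 2028.
Prosecution Delay Deduction: −15 days → 19 March 2028.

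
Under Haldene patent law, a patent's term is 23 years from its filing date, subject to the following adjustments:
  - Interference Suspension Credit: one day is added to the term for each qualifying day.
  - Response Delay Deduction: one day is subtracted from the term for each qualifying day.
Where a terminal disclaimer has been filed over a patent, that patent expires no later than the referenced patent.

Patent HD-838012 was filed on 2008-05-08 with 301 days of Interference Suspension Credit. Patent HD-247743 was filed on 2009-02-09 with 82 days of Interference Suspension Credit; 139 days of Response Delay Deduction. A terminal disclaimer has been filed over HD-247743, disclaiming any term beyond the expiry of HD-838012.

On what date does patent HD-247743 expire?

Natural term of HD-247743:
  Base: filing + 23 years → 9 February 2032.
  Interference Suspension Credit: +82 days → 1 May 2032.
  Response Delay Deduction: −139 days → 14 December 2031.
Expiry of referenced patent HD-838012:
  Base: filing + 23 years → 8 May 2031.
  Interference Suspension Credit: +301 days → 4 March 2032.
Terminal disclaimer: HD-247743 expires on the earlier of 14 December 2031 and 4 March 2032.

December 14, 2031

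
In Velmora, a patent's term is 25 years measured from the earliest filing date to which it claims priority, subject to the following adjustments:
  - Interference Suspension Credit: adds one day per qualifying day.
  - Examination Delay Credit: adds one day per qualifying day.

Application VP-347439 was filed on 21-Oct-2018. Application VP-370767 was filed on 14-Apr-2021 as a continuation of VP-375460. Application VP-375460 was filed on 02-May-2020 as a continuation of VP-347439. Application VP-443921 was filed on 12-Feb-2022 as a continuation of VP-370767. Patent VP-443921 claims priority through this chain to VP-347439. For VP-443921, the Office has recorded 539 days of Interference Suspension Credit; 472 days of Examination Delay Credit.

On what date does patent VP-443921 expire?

Earliest priority filing: 21 October 2018.
Base term: 21 October 2018 + 25 years → 21 October 2043.
Interference Suspension Credit: +539 days → 12 April 2045.
Examination Delay Credit: +472 days → 28 July 2046.

2046-07-28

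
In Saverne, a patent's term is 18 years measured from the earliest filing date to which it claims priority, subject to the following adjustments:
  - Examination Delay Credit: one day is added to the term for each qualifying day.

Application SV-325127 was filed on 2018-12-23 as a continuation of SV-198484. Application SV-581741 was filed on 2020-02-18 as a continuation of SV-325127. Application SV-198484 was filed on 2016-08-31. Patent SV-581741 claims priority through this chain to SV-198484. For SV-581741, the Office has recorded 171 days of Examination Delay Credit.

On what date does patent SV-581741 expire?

Earliest priority filing: 31 August 2016.
Base term: 31 August 2016 + 18 years → 31 August 2034.
Examination Delay Credit: +171 days → 18 February 2035.

February 18, 2035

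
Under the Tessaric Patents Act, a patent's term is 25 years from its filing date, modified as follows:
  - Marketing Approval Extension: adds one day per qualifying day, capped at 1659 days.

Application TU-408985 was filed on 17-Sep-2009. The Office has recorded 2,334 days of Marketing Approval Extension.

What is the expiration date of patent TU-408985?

April 3, 2039

Base term: filing date + 25 years → 17 September 2034.
Marketing Approval Extension: 2334 days claimed exceeds the 1659-day cap, so +1659 days → 3 April 2039.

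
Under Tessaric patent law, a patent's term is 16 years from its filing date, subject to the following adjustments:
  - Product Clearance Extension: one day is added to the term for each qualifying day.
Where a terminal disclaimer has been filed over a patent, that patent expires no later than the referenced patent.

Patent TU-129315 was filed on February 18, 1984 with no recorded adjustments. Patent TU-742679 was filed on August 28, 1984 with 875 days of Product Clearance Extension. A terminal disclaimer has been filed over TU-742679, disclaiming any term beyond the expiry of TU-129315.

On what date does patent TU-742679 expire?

2000-02-18

Natural term of TU-742679:
  Base: filing + 16 years → 28 August 2000.
  Product Clearance Extension: +875 days → 20 January 2003.
Expiry of referenced patent TU-129315:
  Base: filing + 16 years → 18 February 2000.
Terminal disclaimer: TU-742679 expires on the earlier of 20 January 2003 and 18 February 2000.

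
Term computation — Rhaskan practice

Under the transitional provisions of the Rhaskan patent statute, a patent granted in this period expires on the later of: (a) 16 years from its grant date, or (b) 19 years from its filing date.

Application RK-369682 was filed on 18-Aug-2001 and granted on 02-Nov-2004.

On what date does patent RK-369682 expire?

2020-11-02

(a) grant + 16 years → 2 November 2020.
(b) filing + 19 years → 18 August 2020.
Later of the two: 2 November 2020.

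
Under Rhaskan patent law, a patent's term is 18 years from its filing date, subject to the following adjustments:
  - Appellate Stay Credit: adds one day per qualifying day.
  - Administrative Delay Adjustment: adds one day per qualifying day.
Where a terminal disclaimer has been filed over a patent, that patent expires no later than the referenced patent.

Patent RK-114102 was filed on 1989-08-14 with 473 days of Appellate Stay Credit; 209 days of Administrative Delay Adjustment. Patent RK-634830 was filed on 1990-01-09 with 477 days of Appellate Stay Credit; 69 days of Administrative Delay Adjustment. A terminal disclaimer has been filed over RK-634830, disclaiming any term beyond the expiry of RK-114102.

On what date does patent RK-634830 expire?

Natural term of RK-634830:
  Base: filing + 18 years → 9 January 2008.
  Appellate Stay Credit: +477 days → 30 April 2009.
  Administrative Delay Adjustment: +69 days → 8 July 2009.
Expiry of referenced patent RK-114102:
  Base: filing + 18 years → 14 August 2007.
  Appellate Stay Credit: +473 days → 29 November 2008.
  Administrative Delay Adjustment: +209 days → 26 June 2009.
Terminal disclaimer: RK-634830 expires on the earlier of 8 July 2009 and 26 June 2009.

2009-06-26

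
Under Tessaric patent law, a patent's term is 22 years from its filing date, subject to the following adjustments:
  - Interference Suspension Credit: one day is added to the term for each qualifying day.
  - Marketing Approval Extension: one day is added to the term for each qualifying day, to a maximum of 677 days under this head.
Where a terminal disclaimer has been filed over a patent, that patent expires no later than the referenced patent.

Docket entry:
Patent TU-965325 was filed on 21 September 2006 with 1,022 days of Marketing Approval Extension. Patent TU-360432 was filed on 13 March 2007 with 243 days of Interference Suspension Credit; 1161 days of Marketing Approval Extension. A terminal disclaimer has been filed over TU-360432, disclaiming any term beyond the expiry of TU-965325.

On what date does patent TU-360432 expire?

July 30, 2030

Natural term of TU-360432:
  Base: filing + 22 years → 13 March 2029.
  Interference Suspension Credit: +243 days → 11 November 2029.
  Marketing Approval Extension: 1161 days claimed exceeds the 677-day cap, so +677 days → 19 September 2031.
Expiry of referenced patent TU-965325:
  Base: filing + 22 years → 21 September 2028.
  Marketing Approval Extension: 1022 days claimed exceeds the 677-day cap, so +677 days → 30 July 2030.
Terminal disclaimer: TU-360432 expires on the earlier of 19 September 2031 and 30 July 2030.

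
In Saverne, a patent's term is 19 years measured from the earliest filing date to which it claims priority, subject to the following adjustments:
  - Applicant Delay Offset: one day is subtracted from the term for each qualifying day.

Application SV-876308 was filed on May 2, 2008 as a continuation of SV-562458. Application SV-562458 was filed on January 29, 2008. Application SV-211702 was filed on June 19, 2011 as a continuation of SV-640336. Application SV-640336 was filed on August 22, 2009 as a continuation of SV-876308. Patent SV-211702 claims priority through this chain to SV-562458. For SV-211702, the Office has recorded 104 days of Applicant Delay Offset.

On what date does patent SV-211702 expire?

October 17, 2026

Earliest priority filing: 29 January 2008.
Base term: 29 January 2008 + 19 years → 29 January 2027.
Applicant Delay Offset: −104 days → 17 October 2026.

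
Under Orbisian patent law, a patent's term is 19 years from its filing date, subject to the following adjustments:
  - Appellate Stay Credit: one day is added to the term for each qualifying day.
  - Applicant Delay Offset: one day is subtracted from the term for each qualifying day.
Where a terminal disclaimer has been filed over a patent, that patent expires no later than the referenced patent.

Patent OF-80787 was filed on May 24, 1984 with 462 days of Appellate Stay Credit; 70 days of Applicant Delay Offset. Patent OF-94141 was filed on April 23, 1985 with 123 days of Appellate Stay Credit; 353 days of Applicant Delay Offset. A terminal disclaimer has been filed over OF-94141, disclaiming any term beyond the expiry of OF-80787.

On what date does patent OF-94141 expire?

Natural term of OF-94141:
  Base: filing + 19 years → 23 April 2004.
  Appellate Stay Credit: +123 days → 24 August 2004.
  Applicant Delay Offset: −353 days → 6 September 2003.
Expiry of referenced patent OF-80787:
  Base: filing + 19 years → 24 May 2003.
  Appellate Stay Credit: +462 days → 28 August 2004.
  Applicant Delay Offset: −70 days → 19 June 2004.
Terminal disclaimer: OF-94141 expires on the earlier of 6 September 2003 and 19 June 2004.

2003-09-06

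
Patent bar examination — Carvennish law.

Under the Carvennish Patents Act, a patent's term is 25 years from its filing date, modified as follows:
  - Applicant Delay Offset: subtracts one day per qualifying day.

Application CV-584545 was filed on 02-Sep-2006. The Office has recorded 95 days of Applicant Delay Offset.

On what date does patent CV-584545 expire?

2031-05-30

Base term: filing date + 25 years → 2 September 2031.
Applicant Delay Offset: −95 days → 30 May 2031.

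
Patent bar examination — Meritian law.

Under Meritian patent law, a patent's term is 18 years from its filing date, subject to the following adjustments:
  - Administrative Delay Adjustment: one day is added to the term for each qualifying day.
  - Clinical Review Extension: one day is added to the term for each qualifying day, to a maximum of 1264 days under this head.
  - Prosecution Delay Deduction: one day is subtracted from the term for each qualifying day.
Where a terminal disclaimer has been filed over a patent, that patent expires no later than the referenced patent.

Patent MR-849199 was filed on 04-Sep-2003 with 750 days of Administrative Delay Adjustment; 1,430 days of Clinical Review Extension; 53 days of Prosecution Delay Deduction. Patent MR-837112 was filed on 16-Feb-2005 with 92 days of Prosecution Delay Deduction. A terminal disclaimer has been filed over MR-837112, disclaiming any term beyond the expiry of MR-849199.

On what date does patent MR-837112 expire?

Natural term of MR-837112:
  Base: filing + 18 years → 16 February 2023.
  Prosecution Delay Deduction: −92 days → 16 November 2022.
Expiry of referenced patent MR-849199:
  Base: filing + 18 years → 4 September 2021.
  Administrative Delay Adjustment: +750 days → 24 September 2023.
  Clinical Review Extension: 1430 days claimed exceeds the 1264-day cap, so +1264 days → 11 March 2027.
  Prosecution Delay Deduction: −53 days → 17 January 2027.
Terminal disclaimer: MR-837112 expires on the earlier of 16 November 2022 and 17 January 2027.

November 16, 2022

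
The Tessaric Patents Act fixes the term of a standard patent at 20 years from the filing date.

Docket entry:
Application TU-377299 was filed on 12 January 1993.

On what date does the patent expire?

Filing date + 20 years → 12 January 2013.

January 12, 2013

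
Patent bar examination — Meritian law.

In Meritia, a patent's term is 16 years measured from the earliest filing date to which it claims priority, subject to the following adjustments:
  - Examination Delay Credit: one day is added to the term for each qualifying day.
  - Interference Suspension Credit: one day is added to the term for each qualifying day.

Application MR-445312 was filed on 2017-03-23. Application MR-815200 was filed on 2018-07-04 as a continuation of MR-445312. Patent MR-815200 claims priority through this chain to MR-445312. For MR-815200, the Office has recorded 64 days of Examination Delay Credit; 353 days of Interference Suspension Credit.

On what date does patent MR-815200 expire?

Earliest priority filing: 23 March 2017.
Base term: 23 March 2017 + 16 years → 23 March 2033.
Examination Delay Credit: +64 days → 26 May 2033.
Interference Suspension Credit: +353 days → 14 May 2034.

2034-05-14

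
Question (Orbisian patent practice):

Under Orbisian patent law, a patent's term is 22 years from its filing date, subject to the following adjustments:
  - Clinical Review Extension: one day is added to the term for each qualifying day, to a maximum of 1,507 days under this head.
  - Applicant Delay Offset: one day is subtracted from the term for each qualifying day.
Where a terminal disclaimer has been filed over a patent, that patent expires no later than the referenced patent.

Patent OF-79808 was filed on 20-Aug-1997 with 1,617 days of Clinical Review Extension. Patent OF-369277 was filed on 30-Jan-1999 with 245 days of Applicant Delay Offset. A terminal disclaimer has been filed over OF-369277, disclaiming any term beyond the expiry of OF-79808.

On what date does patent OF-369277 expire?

May 30, 2020

Natural term of OF-369277:
  Base: filing + 22 years → 30 January 2021.
  Applicant Delay Offset: −245 days → 30 May 2020.
Expiry of referenced patent OF-79808:
  Base: filing + 22 years → 20 August 2019.
  Clinical Review Extension: 1617 days claimed exceeds the 1507-day cap, so +1507 days → 5 October 2023.
Terminal disclaimer: OF-369277 expires on the earlier of 30 May 2020 and 5 October 2023.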